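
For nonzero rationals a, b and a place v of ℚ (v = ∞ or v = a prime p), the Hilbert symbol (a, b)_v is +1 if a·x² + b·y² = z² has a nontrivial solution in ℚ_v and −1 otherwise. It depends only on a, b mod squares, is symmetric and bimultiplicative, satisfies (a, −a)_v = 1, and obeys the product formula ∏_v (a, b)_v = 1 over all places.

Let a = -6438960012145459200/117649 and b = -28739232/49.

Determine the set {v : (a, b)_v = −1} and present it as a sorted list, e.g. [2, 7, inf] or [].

[2, 29, 31, inf]

Mod squares: a ≡ -222, b ≡ -199578. Check v ∈ {∞, 2, 3, 5, 7, 29, 31, 37}.
v=3: a=3^1·(≡1), b=3^3·(≡2) mod 3; (1|3)=+1, (2|3)=-1; (−1)^{1·3·1}·(+1)^3·(-1)^1 = +1.
v=29: a=29^2·(≡10), b=29^1·(≡28) mod 29; (10|29)=-1, (28|29)=+1; (−1)^{2·1·14}·(-1)^1·(+1)^2 = -1.
v=31: a=31^2·(≡26), b=31^1·(≡18) mod 31; (26|31)=-1, (18|31)=+1; (−1)^{2·1·15}·(-1)^1·(+1)^2 = -1.
v=2: v_2(a)=21, v_2(b)=5; units ≡ 1, 3 (mod 8); ε·ε+αω+βω = 0·1+21·1+5·0 ≡ 1  ⇒  (a,b)_2 = -1.
v=7: a=7^-6·(≡4), b=7^-2·(≡3) mod 7; (4|7)=+1, (3|7)=-1; (−1)^{-6·-2·3}·(+1)^-2·(-1)^-6 = +1.
v=37: a=37^3·(≡23), b=37^1·(≡22) mod 37; (23|37)=-1, (22|37)=-1; (−1)^{3·1·18}·(-1)^1·(-1)^3 = +1.
v=5: a=5^2·(≡3), b=5^0·(≡2) mod 5; (3|5)=-1, (2|5)=-1; (−1)^{2·0·2}·(-1)^0·(-1)^2 = +1.
v=∞: -222 < 0 and -199578 < 0  ⇒  (a,b)_∞ = -1.
(-222, -199578 / ℚ) ramifies at {2, 29, 31, ∞}: a division algebra.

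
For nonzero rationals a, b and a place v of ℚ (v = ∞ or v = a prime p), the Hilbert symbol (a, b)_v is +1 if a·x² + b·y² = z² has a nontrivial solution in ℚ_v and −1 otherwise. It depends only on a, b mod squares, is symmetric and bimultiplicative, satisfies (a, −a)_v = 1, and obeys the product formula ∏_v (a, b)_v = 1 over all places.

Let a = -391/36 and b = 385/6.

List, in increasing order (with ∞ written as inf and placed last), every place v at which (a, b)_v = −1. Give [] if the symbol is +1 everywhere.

Mod squares: a ≡ -391, b ≡ 2310. Check v ∈ {∞, 2, 3, 5, 7, 11, 17, 23}.
v=7: a=7^0·(≡1), b=7^1·(≡1) mod 7; (1|7)=+1, (1|7)=+1; (−1)^{0·1·3}·(+1)^1·(+1)^0 = +1.
v=3: a=3^-2·(≡2), b=3^-1·(≡2) mod 3; (2|3)=-1, (2|3)=-1; (−1)^{-2·-1·1}·(-1)^-1·(-1)^-2 = -1.
v=5: a=5^0·(≡4), b=5^1·(≡2) mod 5; (4|5)=+1, (2|5)=-1; (−1)^{0·1·2}·(+1)^1·(-1)^0 = +1.
v=23: a=23^1·(≡4), b=23^0·(≡22) mod 23; (4|23)=+1, (22|23)=-1; (−1)^{1·0·11}·(+1)^0·(-1)^1 = -1.
v=11: a=11^0·(≡9), b=11^1·(≡4) mod 11; (9|11)=+1, (4|11)=+1; (−1)^{0·1·5}·(+1)^1·(+1)^0 = +1.
v=2: v_2(a)=-2, v_2(b)=-1; units ≡ 1, 3 (mod 8); ε·ε+αω+βω = 0·1+-2·1+-1·0 ≡ 0  ⇒  (a,b)_2 = +1.
v=17: a=17^1·(≡14), b=17^0·(≡16) mod 17; (14|17)=-1, (16|17)=+1; (−1)^{1·0·8}·(-1)^0·(+1)^1 = +1.
v=∞: -391 < 0 and 2310 > 0  ⇒  (a,b)_∞ = +1.
|Ram(-391, 2310)| = 2, even; anisotropic at {3, 23}.

[3, 23]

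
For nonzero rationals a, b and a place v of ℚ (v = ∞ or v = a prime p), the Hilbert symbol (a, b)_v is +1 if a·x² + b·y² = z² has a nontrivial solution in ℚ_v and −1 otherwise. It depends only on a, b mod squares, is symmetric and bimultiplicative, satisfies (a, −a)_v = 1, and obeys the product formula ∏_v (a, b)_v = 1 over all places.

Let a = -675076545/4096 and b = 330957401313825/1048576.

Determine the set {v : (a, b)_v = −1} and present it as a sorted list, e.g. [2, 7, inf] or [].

Mod squares: a ≡ -2145, b ≡ 17. Check v ∈ {∞, 2, 3, 5, 11, 13, 17}.
v=∞: -2145 < 0 and 17 > 0  ⇒  (a,b)_∞ = +1.
v=2: v_2(a)=-12, v_2(b)=-20; units ≡ 7, 1 (mod 8); ε·ε+αω+βω = 1·0+-12·0+-20·0 ≡ 0  ⇒  (a,b)_2 = +1.
v=11: a=11^3·(≡1), b=11^6·(≡8) mod 11; (1|11)=+1, (8|11)=-1; (−1)^{3·6·5}·(+1)^6·(-1)^3 = -1.
v=17: a=17^2·(≡3), b=17^3·(≡15) mod 17; (3|17)=-1, (15|17)=+1; (−1)^{2·3·8}·(-1)^3·(+1)^2 = -1.
v=13: a=13^1·(≡3), b=13^2·(≡12) mod 13; (3|13)=+1, (12|13)=+1; (−1)^{1·2·6}·(+1)^2·(+1)^1 = +1.
v=5: a=5^1·(≡1), b=5^2·(≡3) mod 5; (1|5)=+1, (3|5)=-1; (−1)^{1·2·2}·(+1)^2·(-1)^1 = -1.
v=3: a=3^3·(≡2), b=3^2·(≡2) mod 3; (2|3)=-1, (2|3)=-1; (−1)^{3·2·1}·(-1)^2·(-1)^3 = -1.
|Ram(-2145, 17)| = 4, even; anisotropic at {3, 5, 11, 17}.

[3, 5, 11, 17]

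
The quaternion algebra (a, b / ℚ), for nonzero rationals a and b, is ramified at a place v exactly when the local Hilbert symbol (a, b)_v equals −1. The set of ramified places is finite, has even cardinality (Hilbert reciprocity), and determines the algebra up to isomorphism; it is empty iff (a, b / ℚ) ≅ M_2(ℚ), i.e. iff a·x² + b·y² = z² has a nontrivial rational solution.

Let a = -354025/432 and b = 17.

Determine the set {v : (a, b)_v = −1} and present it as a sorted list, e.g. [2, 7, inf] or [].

Mod squares: a ≡ -3, b ≡ 17. Check v ∈ {∞, 2, 3, 5, 7, 17}.
v=2: v_2(a)=-4, v_2(b)=0; units ≡ 5, 1 (mod 8); ε·ε+αω+βω = 0·0+-4·0+0·1 ≡ 0  ⇒  (a,b)_2 = +1.
v=7: a=7^2·(≡4), b=7^0·(≡3) mod 7; (4|7)=+1, (3|7)=-1; (−1)^{2·0·3}·(+1)^0·(-1)^2 = +1.
v=5: a=5^2·(≡2), b=5^0·(≡2) mod 5; (2|5)=-1, (2|5)=-1; (−1)^{2·0·2}·(-1)^0·(-1)^2 = +1.
v=3: a=3^-3·(≡2), b=3^0·(≡2) mod 3; (2|3)=-1, (2|3)=-1; (−1)^{-3·0·1}·(-1)^0·(-1)^-3 = -1.
v=∞: -3 < 0 and 17 > 0  ⇒  (a,b)_∞ = +1.
v=17: a=17^2·(≡12), b=17^1·(≡1) mod 17; (12|17)=-1, (1|17)=+1; (−1)^{2·1·8}·(-1)^1·(+1)^2 = -1.
(-3, 17 / ℚ) ramifies at {3, 17}: a division algebra.

[3, 17]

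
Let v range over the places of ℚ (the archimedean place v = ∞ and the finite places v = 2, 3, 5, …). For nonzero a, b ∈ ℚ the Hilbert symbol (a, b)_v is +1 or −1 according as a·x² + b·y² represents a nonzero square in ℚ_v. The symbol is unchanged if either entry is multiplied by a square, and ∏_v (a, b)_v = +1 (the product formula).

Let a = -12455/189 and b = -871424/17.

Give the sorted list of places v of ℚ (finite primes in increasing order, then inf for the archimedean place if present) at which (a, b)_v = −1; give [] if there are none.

[3, 5, 17, 37, 53, inf]

(a, b) ≡ (-261555, -14467) mod (ℚ^×)²; places V = {2, 3, 5, 7, 17, 23, 37, 47, 53, ∞}.
(a,b)_23: α=0, u≡16; β=1, v≡5 (mod 23); (16|23)=+1, (5|23)=-1; sign (−1)^0·+1^1·-1^0 = +1.
(a,b)_47: α=1, u≡17; β=0, v≡14 (mod 47); (17|47)=+1, (14|47)=+1; sign (−1)^0·+1^0·+1^1 = +1.
(a,b)_17: α=0, u≡3; β=-1, v≡13 (mod 17); (3|17)=-1, (13|17)=+1; sign (−1)^0·-1^-1·+1^0 = -1.
(a,b)_2: α=0, β=10; u≡5, v≡5 (mod 8); ε(u)ε(v)=0·0, αω(v)=0·1, βω(u)=10·1; sum ≡ 0  ⇒  +1.
(a,b)_∞: sgn(-261555)=−, sgn(-14467)=−, so -1.
(a,b)_7: α=-1, u≡2; β=0, v≡2 (mod 7); (2|7)=+1, (2|7)=+1; sign (−1)^0·+1^0·+1^-1 = +1.
(a,b)_5: α=1, u≡1; β=0, v≡3 (mod 5); (1|5)=+1, (3|5)=-1; sign (−1)^0·+1^0·-1^1 = -1.
(a,b)_37: α=0, u≡22; β=1, v≡1 (mod 37); (22|37)=-1, (1|37)=+1; sign (−1)^0·-1^1·+1^0 = -1.
(a,b)_3: α=-3, u≡1; β=0, v≡2 (mod 3); (1|3)=+1, (2|3)=-1; sign (−1)^0·+1^0·-1^-3 = -1.
(a,b)_53: α=1, u≡1; β=0, v≡50 (mod 53); (1|53)=+1, (50|53)=-1; sign (−1)^0·+1^0·-1^1 = -1.
|Ram(-261555, -14467)| = 6, even; anisotropic at {3, 5, 17, 37, 53, ∞}.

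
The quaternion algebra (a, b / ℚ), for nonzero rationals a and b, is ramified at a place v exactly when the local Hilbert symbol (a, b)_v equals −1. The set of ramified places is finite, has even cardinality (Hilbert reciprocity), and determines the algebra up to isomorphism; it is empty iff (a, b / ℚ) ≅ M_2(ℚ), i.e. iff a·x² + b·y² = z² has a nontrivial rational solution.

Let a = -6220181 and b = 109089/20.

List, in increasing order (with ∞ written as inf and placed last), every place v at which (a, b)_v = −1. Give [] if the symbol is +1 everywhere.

[11, 17]

Mod squares: a ≡ -6220181, b ≡ 60605. Check v ∈ {∞, 2, 3, 5, 11, 17, 23, 29, 31, 37}.
v=37: a=37^1·(≡15), b=37^0·(≡21) mod 37; (15|37)=-1, (21|37)=+1; (−1)^{1·0·18}·(-1)^0·(+1)^1 = +1.
v=23: a=23^0·(≡8), b=23^1·(≡6) mod 23; (8|23)=+1, (6|23)=+1; (−1)^{0·1·11}·(+1)^1·(+1)^0 = +1.
v=11: a=11^1·(≡6), b=11^0·(≡10) mod 11; (6|11)=-1, (10|11)=-1; (−1)^{1·0·5}·(-1)^0·(-1)^1 = -1.
v=2: v_2(a)=0, v_2(b)=-2; units ≡ 3, 5 (mod 8); ε·ε+αω+βω = 1·0+0·1+-2·1 ≡ 0  ⇒  (a,b)_2 = +1.
v=17: a=17^1·(≡15), b=17^1·(≡14) mod 17; (15|17)=+1, (14|17)=-1; (−1)^{1·1·8}·(+1)^1·(-1)^1 = -1.
v=3: a=3^0·(≡1), b=3^2·(≡2) mod 3; (1|3)=+1, (2|3)=-1; (−1)^{0·2·1}·(+1)^2·(-1)^0 = +1.
v=∞: -6220181 < 0 and 60605 > 0  ⇒  (a,b)_∞ = +1.
v=31: a=31^1·(≡12), b=31^1·(≡7) mod 31; (12|31)=-1, (7|31)=+1; (−1)^{1·1·15}·(-1)^1·(+1)^1 = +1.
v=5: a=5^0·(≡4), b=5^-1·(≡1) mod 5; (4|5)=+1, (1|5)=+1; (−1)^{0·-1·2}·(+1)^-1·(+1)^0 = +1.
v=29: a=29^1·(≡24), b=29^0·(≡1) mod 29; (24|29)=+1, (1|29)=+1; (−1)^{1·0·14}·(+1)^0·(+1)^1 = +1.
Ram(-6220181, 60605) = {11, 17}; no ℚ_11-point on the conic.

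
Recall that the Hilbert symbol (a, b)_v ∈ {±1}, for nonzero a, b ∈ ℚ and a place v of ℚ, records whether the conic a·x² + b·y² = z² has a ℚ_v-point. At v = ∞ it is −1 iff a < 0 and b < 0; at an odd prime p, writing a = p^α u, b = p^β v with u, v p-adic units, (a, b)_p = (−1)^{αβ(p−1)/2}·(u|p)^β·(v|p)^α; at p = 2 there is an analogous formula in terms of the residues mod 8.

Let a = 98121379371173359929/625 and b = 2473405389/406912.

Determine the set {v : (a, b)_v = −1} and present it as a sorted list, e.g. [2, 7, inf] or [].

[7, 11, 13, 19]

(a, b) ≡ (1729, 16302) mod (ℚ^×)²; places V = {2, 3, 5, 7, 11, 13, 17, 19, 29, ∞}.
(a,b)_11: α=0, u≡10; β=-1, v≡7 (mod 11); (10|11)=-1, (7|11)=-1; sign (−1)^0·-1^-1·-1^0 = -1.
(a,b)_29: α=0, u≡8; β=2, v≡4 (mod 29); (8|29)=-1, (4|29)=+1; sign (−1)^0·-1^2·+1^0 = +1.
(a,b)_19: α=3, u≡10; β=1, v≡13 (mod 19); (10|19)=-1, (13|19)=-1; sign (−1)^1·-1^1·-1^3 = -1.
(a,b)_2: α=0, β=-7; u≡1, v≡7 (mod 8); ε(u)ε(v)=0·1, αω(v)=0·0, βω(u)=-7·0; sum ≡ 0  ⇒  +1.
(a,b)_3: α=18, u≡1; β=5, v≡1 (mod 3); (1|3)=+1, (1|3)=+1; sign (−1)^0·+1^5·+1^18 = +1.
(a,b)_13: α=3, u≡10; β=1, v≡2 (mod 13); (10|13)=+1, (2|13)=-1; sign (−1)^0·+1^1·-1^3 = -1.
(a,b)_5: α=-4, u≡4; β=0, v≡2 (mod 5); (4|5)=+1, (2|5)=-1; sign (−1)^0·+1^0·-1^-4 = +1.
(a,b)_17: α=0, u≡7; β=-2, v≡2 (mod 17); (7|17)=-1, (2|17)=+1; sign (−1)^0·-1^-2·+1^0 = +1.
(a,b)_7: α=5, u≡4; β=2, v≡5 (mod 7); (4|7)=+1, (5|7)=-1; sign (−1)^0·+1^2·-1^5 = -1.
(a,b)_∞: sgn(1729)=+, sgn(16302)=+, so +1.
Ram(1729, 16302) = {7, 11, 13, 19}; no ℚ_7-point on the conic.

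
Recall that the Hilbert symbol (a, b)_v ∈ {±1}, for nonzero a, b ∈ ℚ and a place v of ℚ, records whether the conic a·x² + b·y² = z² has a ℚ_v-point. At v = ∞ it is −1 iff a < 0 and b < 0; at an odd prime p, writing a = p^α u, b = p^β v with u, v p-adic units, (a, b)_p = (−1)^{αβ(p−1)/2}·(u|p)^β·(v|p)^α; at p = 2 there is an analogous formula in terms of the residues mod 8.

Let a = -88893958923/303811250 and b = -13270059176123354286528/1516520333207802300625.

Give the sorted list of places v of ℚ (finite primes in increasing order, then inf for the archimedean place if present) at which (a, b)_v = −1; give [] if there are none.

[3, 7, 19, inf]

Mod squares: a ≡ -1254, b ≡ -7. Check v ∈ {∞, 2, 3, 5, 7, 11, 13, 17, 19, 29}.
v=17: a=17^-2·(≡16), b=17^-6·(≡7) mod 17; (16|17)=+1, (7|17)=-1; (−1)^{-2·-6·8}·(+1)^-6·(-1)^-2 = +1.
v=3: a=3^11·(≡2), b=3^24·(≡2) mod 3; (2|3)=-1, (2|3)=-1; (−1)^{11·24·1}·(-1)^24·(-1)^11 = -1.
v=5: a=5^-4·(≡4), b=5^-4·(≡2) mod 5; (4|5)=+1, (2|5)=-1; (−1)^{-4·-4·2}·(+1)^-4·(-1)^-4 = +1.
v=11: a=11^1·(≡10), b=11^2·(≡1) mod 11; (10|11)=-1, (1|11)=+1; (−1)^{1·2·5}·(-1)^2·(+1)^1 = +1.
v=∞: -1254 < 0 and -7 < 0  ⇒  (a,b)_∞ = -1.
v=2: v_2(a)=-1, v_2(b)=6; units ≡ 5, 1 (mod 8); ε·ε+αω+βω = 0·0+-1·0+6·1 ≡ 0  ⇒  (a,b)_2 = +1.
v=7: a=7^4·(≡5), b=7^5·(≡3) mod 7; (5|7)=-1, (3|7)=-1; (−1)^{4·5·3}·(-1)^5·(-1)^4 = -1.
v=13: a=13^0·(≡5), b=13^-2·(≡11) mod 13; (5|13)=-1, (11|13)=-1; (−1)^{0·-2·6}·(-1)^-2·(-1)^0 = +1.
v=19: a=19^1·(≡12), b=19^2·(≡2) mod 19; (12|19)=-1, (2|19)=-1; (−1)^{1·2·9}·(-1)^2·(-1)^1 = -1.
v=29: a=29^-2·(≡23), b=29^-6·(≡13) mod 29; (23|29)=+1, (13|29)=+1; (−1)^{-2·-6·14}·(+1)^-6·(+1)^-2 = +1.
|Ram(-1254, -7)| = 4, even; anisotropic at {3, 7, 19, ∞}.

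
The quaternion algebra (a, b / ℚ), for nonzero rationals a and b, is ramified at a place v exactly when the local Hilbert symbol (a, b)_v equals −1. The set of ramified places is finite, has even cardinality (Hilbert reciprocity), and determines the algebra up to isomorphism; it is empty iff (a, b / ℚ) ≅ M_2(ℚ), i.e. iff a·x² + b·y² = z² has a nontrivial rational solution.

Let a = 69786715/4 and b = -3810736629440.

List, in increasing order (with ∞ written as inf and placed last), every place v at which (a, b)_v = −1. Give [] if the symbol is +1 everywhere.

[13, 43]

(a, b) ≡ (115, -35421035) mod (ℚ^×)²; places V = {2, 5, 13, 19, 23, 29, 41, 43, ∞}.
(a,b)_41: α=2, u≡16; β=2, v≡12 (mod 41); (16|41)=+1, (12|41)=-1; sign (−1)^0·+1^2·-1^2 = +1.
(a,b)_13: α=0, u≡6; β=1, v≡9 (mod 13); (6|13)=-1, (9|13)=+1; sign (−1)^0·-1^1·+1^0 = -1.
(a,b)_29: α=0, u≡25; β=1, v≡16 (mod 29); (25|29)=+1, (16|29)=+1; sign (−1)^0·+1^1·+1^0 = +1.
(a,b)_2: α=-2, β=6; u≡3, v≡5 (mod 8); ε(u)ε(v)=1·0, αω(v)=-2·1, βω(u)=6·1; sum ≡ 0  ⇒  +1.
(a,b)_5: α=1, u≡2; β=1, v≡2 (mod 5); (2|5)=-1, (2|5)=-1; sign (−1)^0·-1^1·-1^1 = +1.
(a,b)_23: α=1, u≡17; β=1, v≡18 (mod 23); (17|23)=-1, (18|23)=+1; sign (−1)^1·-1^1·+1^1 = +1.
(a,b)_∞: sgn(115)=+, sgn(-35421035)=−, so +1.
(a,b)_19: α=2, u≡7; β=1, v≡14 (mod 19); (7|19)=+1, (14|19)=-1; sign (−1)^0·+1^1·-1^2 = +1.
(a,b)_43: α=0, u≡20; β=1, v≡31 (mod 43); (20|43)=-1, (31|43)=+1; sign (−1)^0·-1^1·+1^0 = -1.
Ram(115, -35421035) = {13, 43}; no ℚ_13-point on the conic.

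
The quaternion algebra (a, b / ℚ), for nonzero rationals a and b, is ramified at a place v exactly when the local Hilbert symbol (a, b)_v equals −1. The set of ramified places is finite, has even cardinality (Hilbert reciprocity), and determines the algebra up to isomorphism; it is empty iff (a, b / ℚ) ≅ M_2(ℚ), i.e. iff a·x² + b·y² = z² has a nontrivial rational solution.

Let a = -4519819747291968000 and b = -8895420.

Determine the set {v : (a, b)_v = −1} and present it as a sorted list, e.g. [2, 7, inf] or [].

[7, 17, 19, inf]

(a, b) ≡ (-3570, -95) mod (ℚ^×)²; places V = {2, 3, 5, 7, 17, 19, ∞}.
(a,b)_3: α=9, u≡1; β=4, v≡1 (mod 3); (1|3)=+1, (1|3)=+1; sign (−1)^0·+1^4·+1^9 = +1.
(a,b)_7: α=1, u≡1; β=0, v≡5 (mod 7); (1|7)=+1, (5|7)=-1; sign (−1)^0·+1^0·-1^1 = -1.
(a,b)_19: α=2, u≡13; β=1, v≡18 (mod 19); (13|19)=-1, (18|19)=-1; sign (−1)^0·-1^1·-1^2 = -1.
(a,b)_∞: sgn(-3570)=−, sgn(-95)=−, so -1.
(a,b)_17: α=5, u≡5; β=2, v≡7 (mod 17); (5|17)=-1, (7|17)=-1; sign (−1)^0·-1^2·-1^5 = -1.
(a,b)_2: α=9, β=2; u≡7, v≡1 (mod 8); ε(u)ε(v)=1·0, αω(v)=9·0, βω(u)=2·0; sum ≡ 0  ⇒  +1.
(a,b)_5: α=3, u≡1; β=1, v≡1 (mod 5); (1|5)=+1, (1|5)=+1; sign (−1)^0·+1^1·+1^3 = +1.
|Ram(-3570, -95)| = 4, even; anisotropic at {7, 17, 19, ∞}.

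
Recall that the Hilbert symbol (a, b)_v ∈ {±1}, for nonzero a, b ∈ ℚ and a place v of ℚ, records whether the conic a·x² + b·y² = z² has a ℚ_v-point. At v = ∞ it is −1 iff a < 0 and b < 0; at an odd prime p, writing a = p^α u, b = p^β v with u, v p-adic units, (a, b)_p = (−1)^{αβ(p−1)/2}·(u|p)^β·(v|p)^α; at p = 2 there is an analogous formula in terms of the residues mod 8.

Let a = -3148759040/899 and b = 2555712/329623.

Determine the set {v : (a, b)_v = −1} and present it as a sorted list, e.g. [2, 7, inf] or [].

[19, 29]

Mod squares: a ≡ -597835, b ≡ 3451. Check v ∈ {∞, 2, 3, 5, 7, 17, 19, 29, 31}.
v=19: a=19^1·(≡12), b=19^0·(≡2) mod 19; (12|19)=-1, (2|19)=-1; (−1)^{1·0·9}·(-1)^0·(-1)^1 = -1.
v=2: v_2(a)=14, v_2(b)=6; units ≡ 5, 3 (mod 8); ε·ε+αω+βω = 0·1+14·1+6·1 ≡ 0  ⇒  (a,b)_2 = +1.
v=∞: -597835 < 0 and 3451 > 0  ⇒  (a,b)_∞ = +1.
v=7: a=7^1·(≡1), b=7^-3·(≡6) mod 7; (1|7)=+1, (6|7)=-1; (−1)^{1·-3·3}·(+1)^-3·(-1)^1 = +1.
v=5: a=5^1·(≡3), b=5^0·(≡4) mod 5; (3|5)=-1, (4|5)=+1; (−1)^{1·0·2}·(-1)^0·(+1)^1 = +1.
v=31: a=31^-1·(≡4), b=31^-2·(≡5) mod 31; (4|31)=+1, (5|31)=+1; (−1)^{-1·-2·15}·(+1)^-2·(+1)^-1 = +1.
v=17: a=17^2·(≡13), b=17^1·(≡9) mod 17; (13|17)=+1, (9|17)=+1; (−1)^{2·1·8}·(+1)^1·(+1)^2 = +1.
v=29: a=29^-1·(≡1), b=29^1·(≡19) mod 29; (1|29)=+1, (19|29)=-1; (−1)^{-1·1·14}·(+1)^1·(-1)^-1 = -1.
v=3: a=3^0·(≡2), b=3^4·(≡1) mod 3; (2|3)=-1, (1|3)=+1; (−1)^{0·4·1}·(-1)^4·(+1)^0 = +1.
Ram(-597835, 3451) = {19, 29}; no ℚ_19-point on the conic.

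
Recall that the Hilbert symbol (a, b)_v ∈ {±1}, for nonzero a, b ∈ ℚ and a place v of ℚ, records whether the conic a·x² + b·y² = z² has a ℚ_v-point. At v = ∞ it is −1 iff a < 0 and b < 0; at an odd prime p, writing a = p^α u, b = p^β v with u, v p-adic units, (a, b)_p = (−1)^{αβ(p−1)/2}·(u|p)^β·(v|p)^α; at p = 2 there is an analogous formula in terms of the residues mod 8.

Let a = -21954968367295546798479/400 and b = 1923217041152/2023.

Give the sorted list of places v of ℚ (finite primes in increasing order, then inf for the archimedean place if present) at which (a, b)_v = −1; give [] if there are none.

(a, b) ≡ (-17391, 161) mod (ℚ^×)²; places V = {2, 3, 5, 7, 11, 17, 23, 31, 53, ∞}.
(a,b)_53: α=4, u≡10; β=2, v≡23 (mod 53); (10|53)=+1, (23|53)=-1; sign (−1)^0·+1^2·-1^4 = +1.
(a,b)_11: α=3, u≡9; β=2, v≡7 (mod 11); (9|11)=+1, (7|11)=-1; sign (−1)^0·+1^2·-1^3 = -1.
(a,b)_2: α=-4, β=8; u≡1, v≡1 (mod 8); ε(u)ε(v)=0·0, αω(v)=-4·0, βω(u)=8·0; sum ≡ 0  ⇒  +1.
(a,b)_3: α=3, u≡2; β=0, v≡2 (mod 3); (2|3)=-1, (2|3)=-1; sign (−1)^0·-1^0·-1^3 = -1.
(a,b)_∞: sgn(-17391)=−, sgn(161)=+, so +1.
(a,b)_5: α=-2, u≡1; β=0, v≡4 (mod 5); (1|5)=+1, (4|5)=+1; sign (−1)^0·+1^0·+1^-2 = +1.
(a,b)_31: α=3, u≡19; β=2, v≡22 (mod 31); (19|31)=+1, (22|31)=-1; sign (−1)^0·+1^2·-1^3 = -1.
(a,b)_17: α=3, u≡6; β=-2, v≡1 (mod 17); (6|17)=-1, (1|17)=+1; sign (−1)^0·-1^-2·+1^3 = +1.
(a,b)_23: α=2, u≡19; β=1, v≡17 (mod 23); (19|23)=-1, (17|23)=-1; sign (−1)^0·-1^1·-1^2 = -1.
(a,b)_7: α=0, u≡2; β=-1, v≡4 (mod 7); (2|7)=+1, (4|7)=+1; sign (−1)^0·+1^-1·+1^0 = +1.
Ram(-17391, 161) = {3, 11, 23, 31}; no ℚ_3-point on the conic.

[3, 11, 23, 31]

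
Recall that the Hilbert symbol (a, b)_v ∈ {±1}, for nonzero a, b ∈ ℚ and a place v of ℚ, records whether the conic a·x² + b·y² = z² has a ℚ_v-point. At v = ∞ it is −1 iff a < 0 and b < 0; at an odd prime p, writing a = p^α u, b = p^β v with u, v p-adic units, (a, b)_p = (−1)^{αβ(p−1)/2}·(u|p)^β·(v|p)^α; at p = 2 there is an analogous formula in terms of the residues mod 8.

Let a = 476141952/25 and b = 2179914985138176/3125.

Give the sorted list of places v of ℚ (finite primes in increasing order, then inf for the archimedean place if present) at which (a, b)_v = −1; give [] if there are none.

Mod squares: a ≡ 44022, b ≡ 130. Check v ∈ {∞, 2, 3, 5, 11, 13, 23, 29}.
v=∞: 44022 > 0 and 130 > 0  ⇒  (a,b)_∞ = +1.
v=23: a=23^1·(≡15), b=23^2·(≡21) mod 23; (15|23)=-1, (21|23)=-1; (−1)^{1·2·11}·(-1)^2·(-1)^1 = -1.
v=5: a=5^-2·(≡2), b=5^-5·(≡1) mod 5; (2|5)=-1, (1|5)=+1; (−1)^{-2·-5·2}·(-1)^-5·(+1)^-2 = -1.
v=2: v_2(a)=7, v_2(b)=11; units ≡ 3, 1 (mod 8); ε·ε+αω+βω = 1·0+7·0+11·1 ≡ 1  ⇒  (a,b)_2 = -1.
v=29: a=29^1·(≡17), b=29^2·(≡15) mod 29; (17|29)=-1, (15|29)=-1; (−1)^{1·2·14}·(-1)^2·(-1)^1 = -1.
v=13: a=13^2·(≡4), b=13^3·(≡3) mod 13; (4|13)=+1, (3|13)=+1; (−1)^{2·3·6}·(+1)^3·(+1)^2 = +1.
v=11: a=11^1·(≡9), b=11^2·(≡5) mod 11; (9|11)=+1, (5|11)=+1; (−1)^{1·2·5}·(+1)^2·(+1)^1 = +1.
v=3: a=3^1·(≡1), b=3^2·(≡1) mod 3; (1|3)=+1, (1|3)=+1; (−1)^{1·2·1}·(+1)^2·(+1)^1 = +1.
Ram(44022, 130) = {2, 5, 23, 29}; no ℚ_2-point on the conic.

[2, 5, 23, 29]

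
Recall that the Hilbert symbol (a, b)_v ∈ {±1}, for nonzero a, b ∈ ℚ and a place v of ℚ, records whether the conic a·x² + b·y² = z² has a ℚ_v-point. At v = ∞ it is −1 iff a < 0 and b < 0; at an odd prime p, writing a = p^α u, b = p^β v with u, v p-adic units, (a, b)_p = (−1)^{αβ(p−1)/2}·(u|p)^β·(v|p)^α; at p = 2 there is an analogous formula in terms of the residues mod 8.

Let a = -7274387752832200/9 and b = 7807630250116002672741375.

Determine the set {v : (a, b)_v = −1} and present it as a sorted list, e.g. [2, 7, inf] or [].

Mod squares: a ≡ -2002, b ≡ 953095. Check v ∈ {∞, 2, 3, 5, 7, 11, 13, 31, 43}.
v=31: a=31^2·(≡11), b=31^3·(≡30) mod 31; (11|31)=-1, (30|31)=-1; (−1)^{2·3·15}·(-1)^3·(-1)^2 = -1.
v=13: a=13^3·(≡2), b=13^5·(≡6) mod 13; (2|13)=-1, (6|13)=-1; (−1)^{3·5·6}·(-1)^5·(-1)^3 = +1.
v=∞: -2002 < 0 and 953095 > 0  ⇒  (a,b)_∞ = +1.
v=5: a=5^2·(≡3), b=5^3·(≡1) mod 5; (3|5)=-1, (1|5)=+1; (−1)^{2·3·2}·(-1)^3·(+1)^2 = -1.
v=7: a=7^1·(≡4), b=7^2·(≡3) mod 7; (4|7)=+1, (3|7)=-1; (−1)^{1·2·3}·(+1)^2·(-1)^1 = -1.
v=3: a=3^-2·(≡2), b=3^2·(≡1) mod 3; (2|3)=-1, (1|3)=+1; (−1)^{-2·2·1}·(-1)^2·(+1)^-2 = +1.
v=11: a=11^3·(≡4), b=11^5·(≡1) mod 11; (4|11)=+1, (1|11)=+1; (−1)^{3·5·5}·(+1)^5·(+1)^3 = -1.
v=43: a=43^2·(≡19), b=43^3·(≡12) mod 43; (19|43)=-1, (12|43)=-1; (−1)^{2·3·21}·(-1)^3·(-1)^2 = -1.
v=2: v_2(a)=3, v_2(b)=0; units ≡ 7, 7 (mod 8); ε·ε+αω+βω = 1·1+3·0+0·0 ≡ 1  ⇒  (a,b)_2 = -1.
Ram(-2002, 953095) = {2, 5, 7, 11, 31, 43}; no ℚ_2-point on the conic.

[2, 5, 7, 11, 31, 43]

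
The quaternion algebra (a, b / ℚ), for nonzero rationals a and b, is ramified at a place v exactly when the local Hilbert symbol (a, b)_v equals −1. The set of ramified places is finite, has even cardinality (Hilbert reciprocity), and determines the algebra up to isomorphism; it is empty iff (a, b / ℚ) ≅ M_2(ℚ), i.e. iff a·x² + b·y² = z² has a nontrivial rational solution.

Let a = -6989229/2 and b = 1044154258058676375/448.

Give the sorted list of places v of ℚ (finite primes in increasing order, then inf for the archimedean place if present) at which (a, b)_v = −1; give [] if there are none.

[5, 7, 13, 19]

(a, b) ≡ (-1553162, 665) mod (ℚ^×)²; places V = {2, 3, 5, 7, 13, 19, 31, 41, 47, ∞}.
(a,b)_3: α=2, u≡1; β=6, v≡2 (mod 3); (1|3)=+1, (2|3)=-1; sign (−1)^0·+1^6·-1^2 = +1.
(a,b)_19: α=0, u≡8; β=1, v≡5 (mod 19); (8|19)=-1, (5|19)=+1; sign (−1)^0·-1^1·+1^0 = -1.
(a,b)_41: α=1, u≡25; β=2, v≡32 (mod 41); (25|41)=+1, (32|41)=+1; sign (−1)^0·+1^2·+1^1 = +1.
(a,b)_7: α=0, u≡6; β=-1, v≡2 (mod 7); (6|7)=-1, (2|7)=+1; sign (−1)^0·-1^-1·+1^0 = -1.
(a,b)_47: α=1, u≡24; β=2, v≡9 (mod 47); (24|47)=+1, (9|47)=+1; sign (−1)^0·+1^2·+1^1 = +1.
(a,b)_2: α=-1, β=-6; u≡3, v≡1 (mod 8); ε(u)ε(v)=1·0, αω(v)=-1·0, βω(u)=-6·1; sum ≡ 0  ⇒  +1.
(a,b)_31: α=1, u≡2; β=2, v≡5 (mod 31); (2|31)=+1, (5|31)=+1; sign (−1)^0·+1^2·+1^1 = +1.
(a,b)_5: α=0, u≡3; β=3, v≡2 (mod 5); (3|5)=-1, (2|5)=-1; sign (−1)^0·-1^3·-1^0 = -1.
(a,b)_13: α=1, u≡4; β=2, v≡6 (mod 13); (4|13)=+1, (6|13)=-1; sign (−1)^0·+1^2·-1^1 = -1.
(a,b)_∞: sgn(-1553162)=−, sgn(665)=+, so +1.
|Ram(-1553162, 665)| = 4, even; anisotropic at {5, 7, 13, 19}.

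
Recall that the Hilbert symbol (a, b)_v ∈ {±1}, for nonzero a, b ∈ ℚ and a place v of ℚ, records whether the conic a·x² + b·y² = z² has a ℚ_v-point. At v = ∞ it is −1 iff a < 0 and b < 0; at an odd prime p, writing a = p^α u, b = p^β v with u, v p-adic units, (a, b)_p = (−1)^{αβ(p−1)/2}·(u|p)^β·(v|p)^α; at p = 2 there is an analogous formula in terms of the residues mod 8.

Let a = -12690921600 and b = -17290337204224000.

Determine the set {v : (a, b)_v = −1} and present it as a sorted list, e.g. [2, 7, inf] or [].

(a, b) ≡ (-34, -115) mod (ℚ^×)²; places V = {2, 3, 5, 7, 17, 23, ∞}.
(a,b)_3: α=2, u≡2; β=0, v≡2 (mod 3); (2|3)=-1, (2|3)=-1; sign (−1)^0·-1^0·-1^2 = +1.
(a,b)_∞: sgn(-34)=−, sgn(-115)=−, so -1.
(a,b)_17: α=1, u≡8; β=2, v≡13 (mod 17); (8|17)=+1, (13|17)=+1; sign (−1)^0·+1^2·+1^1 = +1.
(a,b)_7: α=2, u≡4; β=4, v≡1 (mod 7); (4|7)=+1, (1|7)=+1; sign (−1)^0·+1^4·+1^2 = +1.
(a,b)_2: α=7, β=14; u≡7, v≡5 (mod 8); ε(u)ε(v)=1·0, αω(v)=7·1, βω(u)=14·0; sum ≡ 1  ⇒  -1.
(a,b)_5: α=2, u≡1; β=3, v≡3 (mod 5); (1|5)=+1, (3|5)=-1; sign (−1)^0·+1^3·-1^2 = +1.
(a,b)_23: α=2, u≡3; β=3, v≡1 (mod 23); (3|23)=+1, (1|23)=+1; sign (−1)^0·+1^3·+1^2 = +1.
(-34, -115 / ℚ) ramifies at {2, ∞}: a division algebra.

[2, inf]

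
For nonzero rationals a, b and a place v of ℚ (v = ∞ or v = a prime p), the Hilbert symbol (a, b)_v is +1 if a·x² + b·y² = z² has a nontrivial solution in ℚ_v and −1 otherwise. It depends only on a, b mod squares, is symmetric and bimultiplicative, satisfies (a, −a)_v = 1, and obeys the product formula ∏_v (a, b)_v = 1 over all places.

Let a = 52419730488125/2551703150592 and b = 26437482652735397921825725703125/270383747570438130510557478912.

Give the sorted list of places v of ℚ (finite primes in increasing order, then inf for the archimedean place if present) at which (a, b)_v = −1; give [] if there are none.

(a, b) ≡ (442, 1610) mod (ℚ^×)²; places V = {2, 3, 5, 7, 11, 13, 17, 23, 29, 37, 53, ∞}.
(a,b)_5: α=4, u≡3; β=7, v≡2 (mod 5); (3|5)=-1, (2|5)=-1; sign (−1)^0·-1^7·-1^4 = -1.
(a,b)_∞: sgn(442)=+, sgn(1610)=+, so +1.
(a,b)_7: α=2, u≡2; β=3, v≡3 (mod 7); (2|7)=+1, (3|7)=-1; sign (−1)^0·+1^3·-1^2 = +1.
(a,b)_17: α=1, u≡1; β=2, v≡3 (mod 17); (1|17)=+1, (3|17)=-1; sign (−1)^0·+1^2·-1^1 = -1.
(a,b)_11: α=4, u≡6; β=12, v≡5 (mod 11); (6|11)=-1, (5|11)=+1; sign (−1)^0·-1^12·+1^4 = +1.
(a,b)_2: α=-13, β=-17; u≡5, v≡5 (mod 8); ε(u)ε(v)=0·0, αω(v)=-13·1, βω(u)=-17·1; sum ≡ 0  ⇒  +1.
(a,b)_23: α=2, u≡15; β=5, v≡8 (mod 23); (15|23)=-1, (8|23)=+1; sign (−1)^0·-1^5·+1^2 = -1.
(a,b)_29: α=0, u≡7; β=-2, v≡19 (mod 29); (7|29)=+1, (19|29)=-1; sign (−1)^0·+1^-2·-1^0 = +1.
(a,b)_13: α=1, u≡6; β=2, v≡5 (mod 13); (6|13)=-1, (5|13)=-1; sign (−1)^0·-1^2·-1^1 = -1.
(a,b)_3: α=-4, u≡1; β=-10, v≡2 (mod 3); (1|3)=+1, (2|3)=-1; sign (−1)^0·+1^-10·-1^-4 = +1.
(a,b)_37: α=-2, u≡35; β=-4, v≡20 (mod 37); (35|37)=-1, (20|37)=-1; sign (−1)^0·-1^-4·-1^-2 = +1.
(a,b)_53: α=-2, u≡8; β=-6, v≡5 (mod 53); (8|53)=-1, (5|53)=-1; sign (−1)^0·-1^-6·-1^-2 = +1.
Ram(442, 1610) = {5, 13, 17, 23}; no ℚ_5-point on the conic.

[5, 13, 17, 23]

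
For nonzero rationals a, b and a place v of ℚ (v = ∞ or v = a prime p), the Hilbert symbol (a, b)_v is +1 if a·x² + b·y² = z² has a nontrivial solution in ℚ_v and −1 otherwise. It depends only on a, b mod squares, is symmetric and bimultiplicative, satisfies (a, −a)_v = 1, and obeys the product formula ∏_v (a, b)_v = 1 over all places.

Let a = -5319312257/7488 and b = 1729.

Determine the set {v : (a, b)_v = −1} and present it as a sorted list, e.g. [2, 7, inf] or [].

[7, 17]

Mod squares: a ≡ -221, b ≡ 1729. Check v ∈ {∞, 2, 3, 7, 13, 17, 19}.
v=3: a=3^-2·(≡1), b=3^0·(≡1) mod 3; (1|3)=+1, (1|3)=+1; (−1)^{-2·0·1}·(+1)^0·(+1)^-2 = +1.
v=13: a=13^-1·(≡10), b=13^1·(≡3) mod 13; (10|13)=+1, (3|13)=+1; (−1)^{-1·1·6}·(+1)^1·(+1)^-1 = +1.
v=∞: -221 < 0 and 1729 > 0  ⇒  (a,b)_∞ = +1.
v=17: a=17^1·(≡9), b=17^0·(≡12) mod 17; (9|17)=+1, (12|17)=-1; (−1)^{1·0·8}·(+1)^0·(-1)^1 = -1.
v=7: a=7^4·(≡3), b=7^1·(≡2) mod 7; (3|7)=-1, (2|7)=+1; (−1)^{4·1·3}·(-1)^1·(+1)^4 = -1.
v=19: a=19^4·(≡7), b=19^1·(≡15) mod 19; (7|19)=+1, (15|19)=-1; (−1)^{4·1·9}·(+1)^1·(-1)^4 = +1.
v=2: v_2(a)=-6, v_2(b)=0; units ≡ 3, 1 (mod 8); ε·ε+αω+βω = 1·0+-6·0+0·1 ≡ 0  ⇒  (a,b)_2 = +1.
(-221, 1729 / ℚ) ramifies at {7, 17}: a division algebra.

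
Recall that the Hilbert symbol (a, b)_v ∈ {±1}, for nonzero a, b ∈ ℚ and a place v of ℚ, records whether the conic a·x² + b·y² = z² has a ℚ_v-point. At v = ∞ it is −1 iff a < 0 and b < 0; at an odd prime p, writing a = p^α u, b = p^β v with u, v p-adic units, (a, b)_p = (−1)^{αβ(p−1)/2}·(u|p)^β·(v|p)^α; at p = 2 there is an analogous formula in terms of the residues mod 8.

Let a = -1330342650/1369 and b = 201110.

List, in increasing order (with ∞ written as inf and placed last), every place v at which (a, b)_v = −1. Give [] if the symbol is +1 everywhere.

[2, 3]

(a, b) ≡ (-714, 1190) mod (ℚ^×)²; places V = {2, 3, 5, 7, 13, 17, 37, ∞}.
(a,b)_5: α=2, u≡1; β=1, v≡2 (mod 5); (1|5)=+1, (2|5)=-1; sign (−1)^0·+1^1·-1^2 = +1.
(a,b)_3: α=3, u≡2; β=0, v≡2 (mod 3); (2|3)=-1, (2|3)=-1; sign (−1)^0·-1^0·-1^3 = -1.
(a,b)_2: α=1, β=1; u≡3, v≡3 (mod 8); ε(u)ε(v)=1·1, αω(v)=1·1, βω(u)=1·1; sum ≡ 1  ⇒  -1.
(a,b)_7: α=3, u≡6; β=1, v≡2 (mod 7); (6|7)=-1, (2|7)=+1; sign (−1)^1·-1^1·+1^3 = +1.
(a,b)_17: α=1, u≡8; β=1, v≡15 (mod 17); (8|17)=+1, (15|17)=+1; sign (−1)^0·+1^1·+1^1 = +1.
(a,b)_13: α=2, u≡10; β=2, v≡7 (mod 13); (10|13)=+1, (7|13)=-1; sign (−1)^0·+1^2·-1^2 = +1.
(a,b)_∞: sgn(-714)=−, sgn(1190)=+, so +1.
(a,b)_37: α=-2, u≡9; β=0, v≡15 (mod 37); (9|37)=+1, (15|37)=-1; sign (−1)^0·+1^0·-1^-2 = +1.
(-714, 1190 / ℚ) ramifies at {2, 3}: a division algebra.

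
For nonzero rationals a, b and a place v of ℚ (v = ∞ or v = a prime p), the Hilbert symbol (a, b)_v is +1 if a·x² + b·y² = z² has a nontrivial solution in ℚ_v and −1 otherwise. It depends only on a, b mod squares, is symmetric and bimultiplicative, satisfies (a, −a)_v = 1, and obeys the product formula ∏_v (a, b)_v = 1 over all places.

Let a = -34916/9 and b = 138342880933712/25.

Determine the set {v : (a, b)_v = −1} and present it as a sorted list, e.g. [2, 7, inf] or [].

(a, b) ≡ (-8729, 113477) mod (ℚ^×)²; places V = {2, 3, 5, 7, 13, 29, 43, ∞}.
(a,b)_3: α=-2, u≡1; β=0, v≡2 (mod 3); (1|3)=+1, (2|3)=-1; sign (−1)^0·+1^0·-1^-2 = +1.
(a,b)_2: α=2, β=4; u≡7, v≡5 (mod 8); ε(u)ε(v)=1·0, αω(v)=2·1, βω(u)=4·0; sum ≡ 0  ⇒  +1.
(a,b)_∞: sgn(-8729)=−, sgn(113477)=+, so +1.
(a,b)_5: α=0, u≡1; β=-2, v≡2 (mod 5); (1|5)=+1, (2|5)=-1; sign (−1)^0·+1^-2·-1^0 = +1.
(a,b)_7: α=1, u≡5; β=3, v≡3 (mod 7); (5|7)=-1, (3|7)=-1; sign (−1)^1·-1^3·-1^1 = -1.
(a,b)_29: α=1, u≡8; β=3, v≡11 (mod 29); (8|29)=-1, (11|29)=-1; sign (−1)^0·-1^3·-1^1 = +1.
(a,b)_43: α=1, u≡34; β=3, v≡16 (mod 43); (34|43)=-1, (16|43)=+1; sign (−1)^1·-1^3·+1^1 = +1.
(a,b)_13: α=0, u≡6; β=1, v≡2 (mod 13); (6|13)=-1, (2|13)=-1; sign (−1)^0·-1^1·-1^0 = -1.
|Ram(-8729, 113477)| = 2, even; anisotropic at {7, 13}.

[7, 13]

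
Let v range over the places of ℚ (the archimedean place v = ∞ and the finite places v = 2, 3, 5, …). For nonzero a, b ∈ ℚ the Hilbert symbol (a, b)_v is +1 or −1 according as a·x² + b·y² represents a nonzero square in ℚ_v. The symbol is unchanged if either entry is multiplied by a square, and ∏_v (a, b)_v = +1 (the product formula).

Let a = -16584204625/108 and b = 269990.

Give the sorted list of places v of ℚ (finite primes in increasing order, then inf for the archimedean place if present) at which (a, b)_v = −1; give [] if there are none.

[2, 3, 5, 19]

Mod squares: a ≡ -6555, b ≡ 5510. Check v ∈ {∞, 2, 3, 5, 7, 19, 23, 29}.
v=5: a=5^3·(≡1), b=5^1·(≡3) mod 5; (1|5)=+1, (3|5)=-1; (−1)^{3·1·2}·(+1)^1·(-1)^3 = -1.
v=∞: -6555 < 0 and 5510 > 0  ⇒  (a,b)_∞ = +1.
v=29: a=29^2·(≡22), b=29^1·(≡1) mod 29; (22|29)=+1, (1|29)=+1; (−1)^{2·1·14}·(+1)^1·(+1)^2 = +1.
v=7: a=7^0·(≡4), b=7^2·(≡1) mod 7; (4|7)=+1, (1|7)=+1; (−1)^{0·2·3}·(+1)^2·(+1)^0 = +1.
v=3: a=3^-3·(≡2), b=3^0·(≡2) mod 3; (2|3)=-1, (2|3)=-1; (−1)^{-3·0·1}·(-1)^0·(-1)^-3 = -1.
v=23: a=23^1·(≡14), b=23^0·(≡16) mod 23; (14|23)=-1, (16|23)=+1; (−1)^{1·0·11}·(-1)^0·(+1)^1 = +1.
v=2: v_2(a)=-2, v_2(b)=1; units ≡ 5, 3 (mod 8); ε·ε+αω+βω = 0·1+-2·1+1·1 ≡ 1  ⇒  (a,b)_2 = -1.
v=19: a=19^3·(≡5), b=19^1·(≡17) mod 19; (5|19)=+1, (17|19)=+1; (−1)^{3·1·9}·(+1)^1·(+1)^3 = -1.
Ram(-6555, 5510) = {2, 3, 5, 19}; no ℚ_2-point on the conic.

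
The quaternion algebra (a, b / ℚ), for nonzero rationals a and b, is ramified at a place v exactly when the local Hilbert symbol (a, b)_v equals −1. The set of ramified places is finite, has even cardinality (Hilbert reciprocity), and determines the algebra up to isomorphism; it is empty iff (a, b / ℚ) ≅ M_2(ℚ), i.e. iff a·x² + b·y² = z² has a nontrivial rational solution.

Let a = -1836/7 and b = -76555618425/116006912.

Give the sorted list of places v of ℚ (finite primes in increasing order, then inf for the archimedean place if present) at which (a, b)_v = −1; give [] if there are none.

[11, inf]

Mod squares: a ≡ -357, b ≡ -66. Check v ∈ {∞, 2, 3, 5, 7, 11, 13, 17, 19}.
v=5: a=5^0·(≡2), b=5^2·(≡4) mod 5; (2|5)=-1, (4|5)=+1; (−1)^{0·2·2}·(-1)^2·(+1)^0 = +1.
v=∞: -357 < 0 and -66 < 0  ⇒  (a,b)_∞ = -1.
v=2: v_2(a)=2, v_2(b)=-13; units ≡ 3, 7 (mod 8); ε·ε+αω+βω = 1·1+2·0+-13·1 ≡ 0  ⇒  (a,b)_2 = +1.
v=3: a=3^3·(≡1), b=3^3·(≡2) mod 3; (1|3)=+1, (2|3)=-1; (−1)^{3·3·1}·(+1)^3·(-1)^3 = +1.
v=7: a=7^-1·(≡5), b=7^-2·(≡2) mod 7; (5|7)=-1, (2|7)=+1; (−1)^{-1·-2·3}·(-1)^-2·(+1)^-1 = +1.
v=17: a=17^1·(≡4), b=17^-2·(≡4) mod 17; (4|17)=+1, (4|17)=+1; (−1)^{1·-2·8}·(+1)^-2·(+1)^1 = +1.
v=19: a=19^0·(≡1), b=19^2·(≡3) mod 19; (1|19)=+1, (3|19)=-1; (−1)^{0·2·9}·(+1)^2·(-1)^0 = +1.
v=11: a=11^0·(≡8), b=11^1·(≡4) mod 11; (8|11)=-1, (4|11)=+1; (−1)^{0·1·5}·(-1)^1·(+1)^0 = -1.
v=13: a=13^0·(≡7), b=13^4·(≡4) mod 13; (7|13)=-1, (4|13)=+1; (−1)^{0·4·6}·(-1)^4·(+1)^0 = +1.
(-357, -66 / ℚ) ramifies at {11, ∞}: a division algebra.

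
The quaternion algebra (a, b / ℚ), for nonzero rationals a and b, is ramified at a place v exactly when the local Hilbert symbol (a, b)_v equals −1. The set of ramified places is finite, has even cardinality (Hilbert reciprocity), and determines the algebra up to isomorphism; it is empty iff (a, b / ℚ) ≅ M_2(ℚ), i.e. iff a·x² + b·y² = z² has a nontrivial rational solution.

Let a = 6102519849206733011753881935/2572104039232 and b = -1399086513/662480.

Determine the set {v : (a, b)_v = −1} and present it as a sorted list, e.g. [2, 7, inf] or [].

[2, 5, 19, 31]

Mod squares: a ≡ 15581995, b ≡ -63085. Check v ∈ {∞, 2, 3, 5, 7, 11, 13, 17, 19, 31, 37, 47}.
v=7: a=7^-2·(≡2), b=7^-2·(≡5) mod 7; (2|7)=+1, (5|7)=-1; (−1)^{-2·-2·3}·(+1)^-2·(-1)^-2 = +1.
v=5: a=5^1·(≡1), b=5^-1·(≡2) mod 5; (1|5)=+1, (2|5)=-1; (−1)^{1·-1·2}·(+1)^-1·(-1)^1 = -1.
v=19: a=19^1·(≡10), b=19^0·(≡2) mod 19; (10|19)=-1, (2|19)=-1; (−1)^{1·0·9}·(-1)^0·(-1)^1 = -1.
v=31: a=31^3·(≡6), b=31^1·(≡24) mod 31; (6|31)=-1, (24|31)=-1; (−1)^{3·1·15}·(-1)^1·(-1)^3 = -1.
v=47: a=47^-2·(≡11), b=47^0·(≡34) mod 47; (11|47)=-1, (34|47)=+1; (−1)^{-2·0·23}·(-1)^0·(+1)^-2 = +1.
v=3: a=3^10·(≡1), b=3^4·(≡2) mod 3; (1|3)=+1, (2|3)=-1; (−1)^{10·4·1}·(+1)^4·(-1)^10 = +1.
v=13: a=13^-5·(≡2), b=13^-2·(≡1) mod 13; (2|13)=-1, (1|13)=+1; (−1)^{-5·-2·6}·(-1)^-2·(+1)^-5 = +1.
v=17: a=17^2·(≡2), b=17^0·(≡13) mod 17; (2|17)=+1, (13|17)=+1; (−1)^{2·0·8}·(+1)^0·(+1)^2 = +1.
v=2: v_2(a)=-6, v_2(b)=-4; units ≡ 3, 3 (mod 8); ε·ε+αω+βω = 1·1+-6·1+-4·1 ≡ 1  ⇒  (a,b)_2 = -1.
v=11: a=11^3·(≡9), b=11^1·(≡10) mod 11; (9|11)=+1, (10|11)=-1; (−1)^{3·1·5}·(+1)^1·(-1)^3 = +1.
v=∞: 15581995 > 0 and -63085 < 0  ⇒  (a,b)_∞ = +1.
v=37: a=37^7·(≡10), b=37^3·(≡26) mod 37; (10|37)=+1, (26|37)=+1; (−1)^{7·3·18}·(+1)^3·(+1)^7 = +1.
|Ram(15581995, -63085)| = 4, even; anisotropic at {2, 5, 19, 31}.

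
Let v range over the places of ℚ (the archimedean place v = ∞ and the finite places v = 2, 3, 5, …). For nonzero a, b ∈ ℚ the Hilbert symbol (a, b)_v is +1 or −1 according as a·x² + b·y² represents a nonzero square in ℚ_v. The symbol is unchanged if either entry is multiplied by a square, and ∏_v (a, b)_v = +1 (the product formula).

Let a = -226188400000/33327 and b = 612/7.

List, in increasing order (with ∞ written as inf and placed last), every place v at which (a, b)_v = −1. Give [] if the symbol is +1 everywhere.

(a, b) ≡ (-39582970, 119) mod (ℚ^×)²; places V = {2, 3, 5, 7, 17, 23, 29, 31, 37, ∞}.
(a,b)_7: α=-1, u≡4; β=-1, v≡3 (mod 7); (4|7)=+1, (3|7)=-1; sign (−1)^1·+1^-1·-1^-1 = +1.
(a,b)_23: α=-2, u≡11; β=0, v≡2 (mod 23); (11|23)=-1, (2|23)=+1; sign (−1)^0·-1^0·+1^-2 = +1.
(a,b)_∞: sgn(-39582970)=−, sgn(119)=+, so +1.
(a,b)_37: α=1, u≡6; β=0, v≡24 (mod 37); (6|37)=-1, (24|37)=-1; sign (−1)^0·-1^0·-1^1 = -1.
(a,b)_17: α=1, u≡6; β=1, v≡10 (mod 17); (6|17)=-1, (10|17)=-1; sign (−1)^0·-1^1·-1^1 = +1.
(a,b)_29: α=1, u≡9; β=0, v≡17 (mod 29); (9|29)=+1, (17|29)=-1; sign (−1)^0·+1^0·-1^1 = -1.
(a,b)_2: α=7, β=2; u≡3, v≡7 (mod 8); ε(u)ε(v)=1·1, αω(v)=7·0, βω(u)=2·1; sum ≡ 1  ⇒  -1.
(a,b)_31: α=1, u≡1; β=0, v≡21 (mod 31); (1|31)=+1, (21|31)=-1; sign (−1)^0·+1^0·-1^1 = -1.
(a,b)_5: α=5, u≡1; β=0, v≡1 (mod 5); (1|5)=+1, (1|5)=+1; sign (−1)^0·+1^0·+1^5 = +1.
(a,b)_3: α=-2, u≡2; β=2, v≡2 (mod 3); (2|3)=-1, (2|3)=-1; sign (−1)^0·-1^2·-1^-2 = +1.
Ram(-39582970, 119) = {2, 29, 31, 37}; no ℚ_2-point on the conic.

[2, 29, 31, 37]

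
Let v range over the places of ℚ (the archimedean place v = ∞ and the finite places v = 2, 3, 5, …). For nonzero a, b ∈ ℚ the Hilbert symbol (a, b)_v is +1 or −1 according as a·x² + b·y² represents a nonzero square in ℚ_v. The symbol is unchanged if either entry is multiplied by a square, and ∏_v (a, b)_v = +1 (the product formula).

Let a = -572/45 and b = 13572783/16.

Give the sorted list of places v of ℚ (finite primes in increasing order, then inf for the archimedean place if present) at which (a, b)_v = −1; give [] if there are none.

(a, b) ≡ (-715, 1508087) mod (ℚ^×)²; places V = {2, 3, 5, 7, 11, 13, 17, 19, 23, 29, ∞}.
(a,b)_13: α=1, u≡10; β=0, v≡1 (mod 13); (10|13)=+1, (1|13)=+1; sign (−1)^0·+1^0·+1^1 = +1.
(a,b)_29: α=0, u≡15; β=1, v≡7 (mod 29); (15|29)=-1, (7|29)=+1; sign (−1)^0·-1^1·+1^0 = -1.
(a,b)_17: α=0, u≡16; β=1, v≡6 (mod 17); (16|17)=+1, (6|17)=-1; sign (−1)^0·+1^1·-1^0 = +1.
(a,b)_3: α=-2, u≡2; β=2, v≡2 (mod 3); (2|3)=-1, (2|3)=-1; sign (−1)^0·-1^2·-1^-2 = +1.
(a,b)_5: α=-1, u≡2; β=0, v≡3 (mod 5); (2|5)=-1, (3|5)=-1; sign (−1)^0·-1^0·-1^-1 = -1.
(a,b)_11: α=1, u≡3; β=0, v≡3 (mod 11); (3|11)=+1, (3|11)=+1; sign (−1)^0·+1^0·+1^1 = +1.
(a,b)_∞: sgn(-715)=−, sgn(1508087)=+, so +1.
(a,b)_23: α=0, u≡20; β=1, v≡15 (mod 23); (20|23)=-1, (15|23)=-1; sign (−1)^0·-1^1·-1^0 = -1.
(a,b)_7: α=0, u≡3; β=1, v≡2 (mod 7); (3|7)=-1, (2|7)=+1; sign (−1)^0·-1^1·+1^0 = -1.
(a,b)_19: α=0, u≡16; β=1, v≡8 (mod 19); (16|19)=+1, (8|19)=-1; sign (−1)^0·+1^1·-1^0 = +1.
(a,b)_2: α=2, β=-4; u≡5, v≡7 (mod 8); ε(u)ε(v)=0·1, αω(v)=2·0, βω(u)=-4·1; sum ≡ 0  ⇒  +1.
|Ram(-715, 1508087)| = 4, even; anisotropic at {5, 7, 23, 29}.

[5, 7, 23, 29]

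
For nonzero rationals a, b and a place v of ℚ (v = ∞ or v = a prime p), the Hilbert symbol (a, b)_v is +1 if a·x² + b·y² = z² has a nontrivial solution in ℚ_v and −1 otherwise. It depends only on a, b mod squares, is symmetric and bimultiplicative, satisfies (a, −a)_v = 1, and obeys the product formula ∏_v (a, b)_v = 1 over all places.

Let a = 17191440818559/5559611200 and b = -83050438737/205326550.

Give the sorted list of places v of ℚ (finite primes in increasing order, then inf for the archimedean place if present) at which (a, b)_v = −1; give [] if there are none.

Mod squares: a ≡ 17043, b ≡ -1254. Check v ∈ {∞, 2, 3, 5, 7, 11, 13, 19, 23, 41, 47}.
v=41: a=41^2·(≡14), b=41^2·(≡6) mod 41; (14|41)=-1, (6|41)=-1; (−1)^{2·2·20}·(-1)^2·(-1)^2 = +1.
v=7: a=7^4·(≡3), b=7^4·(≡5) mod 7; (3|7)=-1, (5|7)=-1; (−1)^{4·4·3}·(-1)^4·(-1)^4 = +1.
v=19: a=19^3·(≡9), b=19^3·(≡2) mod 19; (9|19)=+1, (2|19)=-1; (−1)^{3·3·9}·(+1)^3·(-1)^3 = +1.
v=13: a=13^-1·(≡8), b=13^-2·(≡8) mod 13; (8|13)=-1, (8|13)=-1; (−1)^{-1·-2·6}·(-1)^-2·(-1)^-1 = -1.
v=23: a=23^1·(≡19), b=23^0·(≡14) mod 23; (19|23)=-1, (14|23)=-1; (−1)^{1·0·11}·(-1)^0·(-1)^1 = -1.
v=∞: 17043 > 0 and -1254 < 0  ⇒  (a,b)_∞ = +1.
v=2: v_2(a)=-6, v_2(b)=-1; units ≡ 3, 5 (mod 8); ε·ε+αω+βω = 1·0+-6·1+-1·1 ≡ 1  ⇒  (a,b)_2 = -1.
v=11: a=11^-2·(≡9), b=11^-1·(≡6) mod 11; (9|11)=+1, (6|11)=-1; (−1)^{-2·-1·5}·(+1)^-1·(-1)^-2 = +1.
v=5: a=5^-2·(≡3), b=5^-2·(≡4) mod 5; (3|5)=-1, (4|5)=+1; (−1)^{-2·-2·2}·(-1)^-2·(+1)^-2 = +1.
v=3: a=3^3·(≡2), b=3^1·(≡2) mod 3; (2|3)=-1, (2|3)=-1; (−1)^{3·1·1}·(-1)^1·(-1)^3 = -1.
v=47: a=47^-2·(≡30), b=47^-2·(≡13) mod 47; (30|47)=-1, (13|47)=-1; (−1)^{-2·-2·23}·(-1)^-2·(-1)^-2 = +1.
(17043, -1254 / ℚ) ramifies at {2, 3, 13, 23}: a division algebra.

[2, 3, 13, 23]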